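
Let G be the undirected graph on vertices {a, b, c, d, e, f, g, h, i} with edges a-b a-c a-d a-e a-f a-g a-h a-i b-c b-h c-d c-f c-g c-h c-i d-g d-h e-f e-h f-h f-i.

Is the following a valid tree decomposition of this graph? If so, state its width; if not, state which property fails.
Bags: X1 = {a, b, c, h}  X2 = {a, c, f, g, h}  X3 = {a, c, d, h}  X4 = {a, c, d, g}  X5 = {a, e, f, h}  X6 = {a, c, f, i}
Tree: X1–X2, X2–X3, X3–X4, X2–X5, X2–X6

A tree decomposition must satisfy three properties: every vertex lies in some bag; for every edge, both endpoints lie together in some bag; and for every vertex, the bags containing it form a connected subtree. Here bags containing vertex g are not connected in the tree, so the decomposition is invalid.

No — bags containing vertex g are not connected in the tree.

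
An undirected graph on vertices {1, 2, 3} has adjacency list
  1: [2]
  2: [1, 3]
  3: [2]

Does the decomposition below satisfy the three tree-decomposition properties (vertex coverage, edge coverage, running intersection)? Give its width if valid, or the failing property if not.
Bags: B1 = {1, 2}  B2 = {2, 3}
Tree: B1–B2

Every vertex of G appears in some bag (union = {1, 2, 3}); every edge is covered by a bag; and for each vertex v the set of bags containing v is connected in the bag tree. The decomposition is therefore valid. The largest bag has 2 vertices, so the width is 1.

Yes; width 1.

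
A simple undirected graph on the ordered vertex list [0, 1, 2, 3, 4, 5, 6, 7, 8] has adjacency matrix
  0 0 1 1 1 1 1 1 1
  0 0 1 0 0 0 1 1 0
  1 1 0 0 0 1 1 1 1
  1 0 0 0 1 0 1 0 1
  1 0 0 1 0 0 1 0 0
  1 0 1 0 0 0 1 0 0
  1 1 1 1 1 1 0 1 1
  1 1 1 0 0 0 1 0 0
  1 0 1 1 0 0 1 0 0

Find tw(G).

3

A width-3 tree decomposition is:
Bags: B1 = {1, 2, 6, 7}  B2 = {0, 2, 6, 7}  B3 = {0, 2, 5, 6}  B4 = {0, 2, 6, 8}  B5 = {0, 3, 6, 8}  B6 = {0, 3, 4, 6}
Tree: B1–B2, B2–B3, B3–B4, B4–B5, B5–B6
Each bag holds 4 vertices, so the decomposition has width 3, which upper-bounds the treewidth. For the lower bound, the 4 vertices {0, 2, 6, 8} are pairwise adjacent, and any tree decomposition puts a clique entirely inside one bag — forcing width ≥ 3. Combining the bounds, tw(G) = 3.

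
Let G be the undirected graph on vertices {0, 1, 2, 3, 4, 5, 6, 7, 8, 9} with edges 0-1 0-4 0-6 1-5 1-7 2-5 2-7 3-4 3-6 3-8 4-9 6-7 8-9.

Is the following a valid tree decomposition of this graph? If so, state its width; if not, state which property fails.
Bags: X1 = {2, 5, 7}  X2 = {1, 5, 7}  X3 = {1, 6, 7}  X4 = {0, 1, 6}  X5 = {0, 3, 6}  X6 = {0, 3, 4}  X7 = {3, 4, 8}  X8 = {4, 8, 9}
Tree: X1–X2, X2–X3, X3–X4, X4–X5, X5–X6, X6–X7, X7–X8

Yes; width 2.

Every vertex of G appears in some bag (union = {0, 1, 2, 3, 4, 5, 6, 7, 8, 9}); every edge is covered by a bag; and for each vertex v the set of bags containing v is connected in the bag tree. The decomposition is therefore valid. The largest bag has 3 vertices, so the width is 2.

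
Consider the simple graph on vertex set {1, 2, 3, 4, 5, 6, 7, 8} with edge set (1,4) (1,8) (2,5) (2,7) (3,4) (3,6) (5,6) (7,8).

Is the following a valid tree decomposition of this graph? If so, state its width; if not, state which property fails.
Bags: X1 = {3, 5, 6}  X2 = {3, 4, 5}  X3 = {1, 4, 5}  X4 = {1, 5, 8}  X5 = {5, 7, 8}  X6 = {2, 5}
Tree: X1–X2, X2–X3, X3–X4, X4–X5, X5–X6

A tree decomposition must satisfy three properties: every vertex lies in some bag; for every edge, both endpoints lie together in some bag; and for every vertex, the bags containing it form a connected subtree. Here edge (7,2) lies in no bag, so the decomposition is invalid.

No — edge (7,2) lies in no bag.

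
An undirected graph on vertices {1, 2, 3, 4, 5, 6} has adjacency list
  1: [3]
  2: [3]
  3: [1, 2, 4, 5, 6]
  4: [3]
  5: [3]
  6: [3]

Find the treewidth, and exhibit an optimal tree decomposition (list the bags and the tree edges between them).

Treewidth 1.
Bags: B1 = {3, 4}  B2 = {3, 6}  B3 = {2, 3}  B4 = {1, 3}  B5 = {3, 5}
Tree: B1–B2, B2–B3, B3–B4, B1–B5

Each bag holds 2 vertices, so the decomposition has width 1, which upper-bounds the treewidth. Any graph with an edge has treewidth ≥ 1, and G has the edge 3–4. The upper and lower bounds meet at 1, so that is the treewidth.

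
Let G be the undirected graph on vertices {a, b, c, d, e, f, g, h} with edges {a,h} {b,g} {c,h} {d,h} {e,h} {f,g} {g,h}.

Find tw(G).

1

A width-1 tree decomposition is:
Bags: B1 = {g, h}  B2 = {c, h}  B3 = {a, h}  B4 = {e, h}  B5 = {d, h}  B6 = {f, g}  B7 = {b, g}
Tree: B1–B2, B2–B3, B2–B4, B2–B5, B1–B6, B6–B7
Each bag holds 2 vertices, so the decomposition has width 1, which upper-bounds the treewidth. G has an edge, so its treewidth is at least 1. Combining the bounds, tw(G) = 1.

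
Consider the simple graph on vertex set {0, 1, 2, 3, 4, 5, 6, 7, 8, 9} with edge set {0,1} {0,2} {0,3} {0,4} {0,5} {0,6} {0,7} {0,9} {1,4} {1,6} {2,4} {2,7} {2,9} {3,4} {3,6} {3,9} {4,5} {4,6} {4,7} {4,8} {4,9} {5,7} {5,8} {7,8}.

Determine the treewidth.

3

A width-3 tree decomposition is:
Bags: B1 = {0, 2, 4, 9}  B2 = {0, 2, 4, 7}  B3 = {0, 3, 4, 9}  B4 = {0, 4, 5, 7}  B5 = {4, 5, 7, 8}  B6 = {0, 3, 4, 6}  B7 = {0, 1, 4, 6}
Tree: B1–B2, B1–B3, B2–B4, B4–B5, B3–B6, B6–B7
Every bag has size at most 4, so the width is 4 − 1 = 3 and tw(G) ≤ 3. For the lower bound, the 4 vertices {0, 1, 4, 6} are pairwise adjacent, and any tree decomposition puts a clique entirely inside one bag — forcing width ≥ 3. Hence tw(G) = 3 exactly.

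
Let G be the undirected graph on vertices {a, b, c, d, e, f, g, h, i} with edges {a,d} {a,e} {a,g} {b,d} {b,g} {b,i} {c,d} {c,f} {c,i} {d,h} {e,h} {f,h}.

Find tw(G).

3

A width-3 tree decomposition is:
Bags: B1 = {a, b, g, i}  B2 = {a, b, d, i}  B3 = {a, c, d, i}  B4 = {a, c, d, e}  B5 = {c, d, e, h}  B6 = {c, e, f, h}
Tree: B1–B2, B2–B3, B3–B4, B4–B5, B5–B6
Each bag holds 4 vertices, so the decomposition has width 3, which upper-bounds the treewidth. For the lower bound: the 4 vertex sets {b,g,i}, {a}, {d}, {c,e,f,h} are disjoint, each induces a connected subgraph, and every pair is joined by at least one edge of G. Contracting each set to a single vertex therefore yields K_{4} as a minor, and since treewidth is minor-monotone, tw(G) ≥ tw(K_{4}) = 3. Combining the bounds, tw(G) = 3.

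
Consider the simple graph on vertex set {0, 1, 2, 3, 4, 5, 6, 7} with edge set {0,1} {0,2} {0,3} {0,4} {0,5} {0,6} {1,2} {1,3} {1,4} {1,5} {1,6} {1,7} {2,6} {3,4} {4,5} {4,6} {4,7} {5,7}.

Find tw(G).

3

A width-3 tree decomposition is:
Bags: B1 = {0, 1, 4, 6}  B2 = {0, 1, 3, 4}  B3 = {0, 1, 2, 6}  B4 = {0, 1, 4, 5}  B5 = {1, 4, 5, 7}
Tree: B1–B2, B1–B3, B1–B4, B4–B5
Each bag holds 4 vertices, so the decomposition has width 3, which upper-bounds the treewidth. On the other hand G contains the 4-clique {0, 1, 2, 6}. A clique must lie in a single bag of any decomposition, so no decomposition can have width below 3. Combining the bounds, tw(G) = 3.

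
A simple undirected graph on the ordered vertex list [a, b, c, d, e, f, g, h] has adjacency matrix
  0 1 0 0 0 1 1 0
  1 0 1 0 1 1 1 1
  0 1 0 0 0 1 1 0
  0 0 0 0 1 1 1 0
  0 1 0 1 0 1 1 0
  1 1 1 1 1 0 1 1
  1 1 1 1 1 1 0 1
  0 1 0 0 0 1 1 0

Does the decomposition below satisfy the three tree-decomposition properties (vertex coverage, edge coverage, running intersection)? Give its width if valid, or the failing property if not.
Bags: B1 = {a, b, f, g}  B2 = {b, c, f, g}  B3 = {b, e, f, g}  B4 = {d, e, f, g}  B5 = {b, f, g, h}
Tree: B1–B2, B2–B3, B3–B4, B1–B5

Yes; width 3.

Checking the three conditions: (i) the bags cover all of {a, b, c, d, e, f, g, h}; (ii) for each edge, some bag contains both endpoints; (iii) the bags containing any fixed vertex form a subtree. All hold, so the decomposition is valid with width 4 − 1 = 3.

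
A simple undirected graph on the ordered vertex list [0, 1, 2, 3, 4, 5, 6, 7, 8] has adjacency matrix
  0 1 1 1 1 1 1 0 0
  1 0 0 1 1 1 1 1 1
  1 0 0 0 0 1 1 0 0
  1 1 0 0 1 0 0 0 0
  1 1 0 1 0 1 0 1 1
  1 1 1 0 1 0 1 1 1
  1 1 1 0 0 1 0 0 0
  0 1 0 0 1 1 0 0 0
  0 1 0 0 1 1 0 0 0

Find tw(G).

A width-3 tree decomposition is:
Bags: B1 = {1, 4, 5, 8}  B2 = {0, 1, 4, 5}  B3 = {0, 1, 5, 6}  B4 = {0, 1, 3, 4}  B5 = {0, 2, 5, 6}  B6 = {1, 4, 5, 7}
Tree: B1–B2, B2–B3, B2–B4, B3–B5, B2–B6
Each bag holds 4 vertices, so the decomposition has width 3, which upper-bounds the treewidth. Conversely, {0, 1, 3, 4} is a clique of size 4, and the vertices of any clique must share a bag in every tree decomposition; so some bag has ≥ 4 vertices and tw(G) ≥ 3. Therefore the treewidth is 3.

3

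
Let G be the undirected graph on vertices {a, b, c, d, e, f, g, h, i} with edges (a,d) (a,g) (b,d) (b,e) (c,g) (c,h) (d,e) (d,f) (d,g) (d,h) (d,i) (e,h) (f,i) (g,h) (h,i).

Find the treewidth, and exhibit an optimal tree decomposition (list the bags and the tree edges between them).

Each bag holds 3 vertices, so the decomposition has width 2, which upper-bounds the treewidth. On the other hand G contains the 3-clique {a, d, g}. A clique must lie in a single bag of any decomposition, so no decomposition can have width below 2. Therefore the treewidth is 2.

Treewidth 2.
One optimal decomposition is:
Bags: B1 = {d, g, h}  B2 = {d, e, h}  B3 = {d, h, i}  B4 = {d, f, i}  B5 = {b, d, e}  B6 = {c, g, h}  B7 = {a, d, g}
Tree: B1–B2, B1–B3, B3–B4, B2–B5, B1–B6, B1–B7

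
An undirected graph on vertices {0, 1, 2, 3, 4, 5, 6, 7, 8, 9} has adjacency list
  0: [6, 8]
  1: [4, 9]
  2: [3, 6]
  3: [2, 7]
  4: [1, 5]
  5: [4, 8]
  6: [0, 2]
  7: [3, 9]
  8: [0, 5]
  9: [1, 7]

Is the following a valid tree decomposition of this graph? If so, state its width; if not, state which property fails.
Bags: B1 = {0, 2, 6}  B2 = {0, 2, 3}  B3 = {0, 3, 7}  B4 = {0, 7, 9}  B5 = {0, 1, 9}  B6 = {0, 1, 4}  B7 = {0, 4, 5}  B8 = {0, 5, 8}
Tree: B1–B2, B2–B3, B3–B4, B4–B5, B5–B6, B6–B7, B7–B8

Vertex coverage: the bags together contain {0, 1, 2, 3, 4, 5, 6, 7, 8, 9}, the full vertex set. Edge coverage: each edge of G has both endpoints in at least one bag. Running intersection: for every vertex, the bags containing it form a connected subtree. All three properties hold, so this is a valid tree decomposition of width max|bag| − 1 = 2, and hence tw(G) ≤ 2.

Yes; width 2.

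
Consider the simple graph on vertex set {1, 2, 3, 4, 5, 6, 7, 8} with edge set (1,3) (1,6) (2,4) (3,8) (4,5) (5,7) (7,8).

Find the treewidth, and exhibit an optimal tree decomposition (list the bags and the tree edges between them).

Treewidth 1.
One optimal decomposition is:
Bags: B1 = {1, 6}  B2 = {1, 3}  B3 = {3, 8}  B4 = {7, 8}  B5 = {5, 7}  B6 = {4, 5}  B7 = {2, 4}
Tree: B1–B2, B2–B3, B3–B4, B4–B5, B5–B6, B6–B7

Each bag holds 2 vertices, so the decomposition has width 1, which upper-bounds the treewidth. G has an edge, so its treewidth is at least 1. The upper and lower bounds meet at 1, so that is the treewidth.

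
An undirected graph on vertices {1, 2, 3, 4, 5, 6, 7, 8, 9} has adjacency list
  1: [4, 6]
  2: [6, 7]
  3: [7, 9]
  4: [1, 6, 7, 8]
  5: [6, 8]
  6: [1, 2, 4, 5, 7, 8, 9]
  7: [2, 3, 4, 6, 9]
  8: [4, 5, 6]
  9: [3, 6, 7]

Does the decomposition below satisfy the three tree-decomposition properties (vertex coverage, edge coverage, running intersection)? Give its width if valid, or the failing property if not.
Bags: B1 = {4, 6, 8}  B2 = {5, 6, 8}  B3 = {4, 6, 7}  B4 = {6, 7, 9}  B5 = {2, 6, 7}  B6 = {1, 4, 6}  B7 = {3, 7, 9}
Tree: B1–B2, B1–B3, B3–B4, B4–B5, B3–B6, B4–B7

Yes; width 2.

Checking the three conditions: (i) the bags cover all of {1, 2, 3, 4, 5, 6, 7, 8, 9}; (ii) for each edge, some bag contains both endpoints; (iii) the bags containing any fixed vertex form a subtree. All hold, so the decomposition is valid with width 3 − 1 = 2.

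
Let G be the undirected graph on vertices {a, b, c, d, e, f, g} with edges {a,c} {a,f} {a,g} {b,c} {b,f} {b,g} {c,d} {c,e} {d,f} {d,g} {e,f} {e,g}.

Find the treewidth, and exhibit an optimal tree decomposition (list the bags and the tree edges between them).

Treewidth 3.
One optimal decomposition is:
Bags: B1 = {c, e, f, g}  B2 = {a, c, f, g}  B3 = {b, c, f, g}  B4 = {c, d, f, g}
Tree: B1–B2, B2–B3, B3–B4

The largest bag has 4 vertices, giving width 3; this decomposition certifies tw(G) ≤ 3. For the lower bound: the 4 vertex sets {c,e}, {a,g}, {f}, {b} are disjoint, each induces a connected subgraph, and every pair is joined by at least one edge of G. Contracting each set to a single vertex therefore yields K_{4} as a minor, and since treewidth is minor-monotone, tw(G) ≥ tw(K_{4}) = 3. Therefore the treewidth is 3.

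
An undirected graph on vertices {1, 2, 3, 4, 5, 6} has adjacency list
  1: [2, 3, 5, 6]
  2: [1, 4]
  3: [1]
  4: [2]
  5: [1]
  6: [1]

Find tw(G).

A width-1 tree decomposition is:
Bags: B1 = {2, 4}  B2 = {1, 2}  B3 = {1, 5}  B4 = {1, 3}  B5 = {1, 6}
Tree: B1–B2, B2–B3, B2–B4, B2–B5
The largest bag has 2 vertices, giving width 1; this decomposition certifies tw(G) ≤ 1. Any graph with an edge has treewidth ≥ 1, and G has the edge 4–2. The upper and lower bounds meet at 1, so that is the treewidth.

1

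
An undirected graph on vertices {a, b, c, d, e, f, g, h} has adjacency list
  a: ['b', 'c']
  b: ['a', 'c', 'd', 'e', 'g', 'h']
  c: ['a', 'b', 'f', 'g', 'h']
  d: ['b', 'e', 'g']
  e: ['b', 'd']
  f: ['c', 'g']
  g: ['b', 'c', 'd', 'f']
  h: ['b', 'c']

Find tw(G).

A width-2 tree decomposition is:
Bags: B1 = {b, d, g}  B2 = {b, c, g}  B3 = {c, f, g}  B4 = {a, b, c}  B5 = {b, d, e}  B6 = {b, c, h}
Tree: B1–B2, B2–B3, B2–B4, B1–B5, B2–B6
Each bag holds 3 vertices, so the decomposition has width 2, which upper-bounds the treewidth. For the lower bound, the 3 vertices {c, f, g} are pairwise adjacent, and any tree decomposition puts a clique entirely inside one bag — forcing width ≥ 2. Hence tw(G) = 2 exactly.

2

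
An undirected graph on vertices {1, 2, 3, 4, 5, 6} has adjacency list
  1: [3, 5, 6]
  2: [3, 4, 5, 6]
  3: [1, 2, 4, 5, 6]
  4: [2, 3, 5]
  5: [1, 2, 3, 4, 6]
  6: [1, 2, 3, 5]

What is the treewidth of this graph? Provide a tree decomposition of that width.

Every bag has size at most 4, so the width is 4 − 1 = 3 and tw(G) ≤ 3. For the lower bound, the 4 vertices {1, 3, 5, 6} are pairwise adjacent, and any tree decomposition puts a clique entirely inside one bag — forcing width ≥ 3. Hence tw(G) = 3 exactly.

Treewidth 3.
Bags: B1 = {2, 3, 4, 5}  B2 = {2, 3, 5, 6}  B3 = {1, 3, 5, 6}
Tree: B1–B2, B2–B3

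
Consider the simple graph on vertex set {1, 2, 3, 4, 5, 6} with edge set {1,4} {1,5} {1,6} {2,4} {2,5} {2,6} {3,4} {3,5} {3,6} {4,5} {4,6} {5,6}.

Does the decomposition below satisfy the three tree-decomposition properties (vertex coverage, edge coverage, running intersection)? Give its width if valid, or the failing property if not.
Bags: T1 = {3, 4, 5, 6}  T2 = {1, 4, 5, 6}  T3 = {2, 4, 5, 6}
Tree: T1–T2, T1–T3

Yes; width 3.

Every vertex of G appears in some bag (union = {1, 2, 3, 4, 5, 6}); every edge is covered by a bag; and for each vertex v the set of bags containing v is connected in the bag tree. The decomposition is therefore valid. The largest bag has 4 vertices, so the width is 3.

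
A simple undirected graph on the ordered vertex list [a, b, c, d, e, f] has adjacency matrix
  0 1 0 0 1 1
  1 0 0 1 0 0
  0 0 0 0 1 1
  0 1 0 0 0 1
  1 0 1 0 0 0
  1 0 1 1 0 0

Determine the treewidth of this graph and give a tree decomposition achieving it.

The largest bag has 3 vertices, giving width 2; this decomposition certifies tw(G) ≤ 2. The edges d–b–a–f–d form a cycle, so G is not a tree and its treewidth is at least 2. Combining the bounds, tw(G) = 2.

Treewidth 2.
Bags: B1 = {b, d, f}  B2 = {a, b, f}  B3 = {a, c, f}  B4 = {a, c, e}
Tree: B1–B2, B2–B3, B3–B4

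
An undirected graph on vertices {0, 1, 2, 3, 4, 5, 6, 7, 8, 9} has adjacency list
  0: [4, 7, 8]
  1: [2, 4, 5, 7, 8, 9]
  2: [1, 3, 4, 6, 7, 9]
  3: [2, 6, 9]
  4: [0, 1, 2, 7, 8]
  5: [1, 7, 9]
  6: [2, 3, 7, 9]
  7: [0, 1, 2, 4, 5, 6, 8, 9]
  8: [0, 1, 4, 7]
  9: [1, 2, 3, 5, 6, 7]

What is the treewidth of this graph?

A width-3 tree decomposition is:
Bags: B1 = {0, 4, 7, 8}  B2 = {1, 4, 7, 8}  B3 = {1, 2, 4, 7}  B4 = {1, 2, 7, 9}  B5 = {1, 5, 7, 9}  B6 = {2, 6, 7, 9}  B7 = {2, 3, 6, 9}
Tree: B1–B2, B2–B3, B3–B4, B4–B5, B4–B6, B6–B7
Every bag has size at most 4, so the width is 4 − 1 = 3 and tw(G) ≤ 3. For the lower bound, the 4 vertices {2, 3, 6, 9} are pairwise adjacent, and any tree decomposition puts a clique entirely inside one bag — forcing width ≥ 3. Combining the bounds, tw(G) = 3.

3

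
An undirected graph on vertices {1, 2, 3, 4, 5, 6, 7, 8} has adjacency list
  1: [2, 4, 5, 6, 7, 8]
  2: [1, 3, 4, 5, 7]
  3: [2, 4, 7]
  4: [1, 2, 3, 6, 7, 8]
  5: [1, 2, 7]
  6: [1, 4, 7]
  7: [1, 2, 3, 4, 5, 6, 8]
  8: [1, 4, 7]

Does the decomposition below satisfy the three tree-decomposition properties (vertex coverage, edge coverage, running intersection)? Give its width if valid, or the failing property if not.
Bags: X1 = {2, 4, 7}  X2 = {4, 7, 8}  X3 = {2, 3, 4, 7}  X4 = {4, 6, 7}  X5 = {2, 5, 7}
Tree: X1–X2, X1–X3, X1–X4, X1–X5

A tree decomposition must satisfy three properties: every vertex lies in some bag; for every edge, both endpoints lie together in some bag; and for every vertex, the bags containing it form a connected subtree. Here vertex 1 appears in no bag, so the decomposition is invalid.

No — vertex 1 appears in no bag.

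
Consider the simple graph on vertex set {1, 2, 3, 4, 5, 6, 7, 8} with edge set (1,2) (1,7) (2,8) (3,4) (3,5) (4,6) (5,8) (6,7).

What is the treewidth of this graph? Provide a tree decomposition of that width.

Treewidth 2.
Bags: B1 = {3, 5, 8}  B2 = {2, 3, 8}  B3 = {1, 2, 3}  B4 = {1, 3, 7}  B5 = {3, 6, 7}  B6 = {3, 4, 6}
Tree: B1–B2, B2–B3, B3–B4, B4–B5, B5–B6

Every bag has size at most 3, so the width is 3 − 1 = 2 and tw(G) ≤ 2. Since 3–5–8–2–1–7–6–4–3 is a cycle in G, G is not acyclic. Forests are exactly the graphs of treewidth ≤ 1, so tw(G) ≥ 2. Hence tw(G) = 2 exactly.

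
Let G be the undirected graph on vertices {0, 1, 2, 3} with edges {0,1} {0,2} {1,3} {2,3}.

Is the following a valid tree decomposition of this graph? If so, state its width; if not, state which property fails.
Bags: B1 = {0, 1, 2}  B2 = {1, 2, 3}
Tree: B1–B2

Yes; width 2.

Every vertex of G appears in some bag (union = {0, 1, 2, 3}); every edge is covered by a bag; and for each vertex v the set of bags containing v is connected in the bag tree. The decomposition is therefore valid. The largest bag has 3 vertices, so the width is 2.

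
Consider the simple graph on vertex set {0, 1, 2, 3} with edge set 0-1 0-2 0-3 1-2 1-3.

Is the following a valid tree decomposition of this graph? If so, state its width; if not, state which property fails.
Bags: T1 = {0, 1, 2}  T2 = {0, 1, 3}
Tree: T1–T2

Every vertex of G appears in some bag (union = {0, 1, 2, 3}); every edge is covered by a bag; and for each vertex v the set of bags containing v is connected in the bag tree. The decomposition is therefore valid. The largest bag has 3 vertices, so the width is 2.

Yes; width 2.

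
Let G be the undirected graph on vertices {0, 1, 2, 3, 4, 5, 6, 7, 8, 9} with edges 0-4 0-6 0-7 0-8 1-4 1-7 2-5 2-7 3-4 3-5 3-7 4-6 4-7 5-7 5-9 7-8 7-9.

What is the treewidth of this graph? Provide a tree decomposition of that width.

Treewidth 2.
One such decomposition:
Bags: B1 = {0, 4, 6}  B2 = {0, 4, 7}  B3 = {3, 4, 7}  B4 = {3, 5, 7}  B5 = {5, 7, 9}  B6 = {1, 4, 7}  B7 = {2, 5, 7}  B8 = {0, 7, 8}
Tree: B1–B2, B2–B3, B3–B4, B4–B5, B2–B6, B5–B7, B2–B8

Every bag has size at most 3, so the width is 3 − 1 = 2 and tw(G) ≤ 2. Conversely, {0, 4, 6} is a clique of size 3, and the vertices of any clique must share a bag in every tree decomposition; so some bag has ≥ 3 vertices and tw(G) ≥ 2. Therefore the treewidth is 2.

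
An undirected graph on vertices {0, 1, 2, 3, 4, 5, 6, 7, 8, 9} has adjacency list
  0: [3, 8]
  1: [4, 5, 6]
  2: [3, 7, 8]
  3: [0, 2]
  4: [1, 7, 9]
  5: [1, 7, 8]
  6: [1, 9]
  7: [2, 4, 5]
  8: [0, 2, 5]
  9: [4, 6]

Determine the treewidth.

A width-2 tree decomposition is:
Bags: B1 = {0, 2, 3}  B2 = {0, 2, 8}  B3 = {2, 7, 8}  B4 = {5, 7, 8}  B5 = {4, 5, 7}  B6 = {1, 4, 5}  B7 = {1, 4, 9}  B8 = {1, 6, 9}
Tree: B1–B2, B2–B3, B3–B4, B4–B5, B5–B6, B6–B7, B7–B8
Every bag has size at most 3, so the width is 3 − 1 = 2 and tw(G) ≤ 2. Since 3–0–8–2–3 is a cycle in G, G is not acyclic. Forests are exactly the graphs of treewidth ≤ 1, so tw(G) ≥ 2. The upper and lower bounds meet at 2, so that is the treewidth.

2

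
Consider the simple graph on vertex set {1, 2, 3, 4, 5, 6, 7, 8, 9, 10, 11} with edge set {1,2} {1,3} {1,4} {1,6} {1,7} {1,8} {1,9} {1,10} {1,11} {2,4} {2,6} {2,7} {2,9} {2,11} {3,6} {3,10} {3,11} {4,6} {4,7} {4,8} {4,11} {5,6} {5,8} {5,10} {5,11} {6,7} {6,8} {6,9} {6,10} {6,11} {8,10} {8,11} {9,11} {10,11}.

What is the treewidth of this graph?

4

A width-4 tree decomposition is:
Bags: B1 = {1, 6, 8, 10, 11}  B2 = {1, 3, 6, 10, 11}  B3 = {1, 4, 6, 8, 11}  B4 = {1, 2, 4, 6, 11}  B5 = {5, 6, 8, 10, 11}  B6 = {1, 2, 4, 6, 7}  B7 = {1, 2, 6, 9, 11}
Tree: B1–B2, B1–B3, B3–B4, B1–B5, B4–B6, B4–B7
The largest bag has 5 vertices, giving width 4; this decomposition certifies tw(G) ≤ 4. Conversely, {1, 6, 8, 10, 11} is a clique of size 5, and the vertices of any clique must share a bag in every tree decomposition; so some bag has ≥ 5 vertices and tw(G) ≥ 4. Hence tw(G) = 4 exactly.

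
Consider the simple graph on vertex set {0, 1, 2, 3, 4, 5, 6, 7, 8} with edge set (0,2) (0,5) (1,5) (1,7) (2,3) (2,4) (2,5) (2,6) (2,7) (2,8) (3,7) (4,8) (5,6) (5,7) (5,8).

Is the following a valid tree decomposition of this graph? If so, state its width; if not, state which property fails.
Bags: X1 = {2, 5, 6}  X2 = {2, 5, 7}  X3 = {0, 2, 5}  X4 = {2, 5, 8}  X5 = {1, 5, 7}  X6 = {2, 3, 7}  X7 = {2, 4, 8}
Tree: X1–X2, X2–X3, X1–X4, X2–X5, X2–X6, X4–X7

Every vertex of G appears in some bag (union = {0, 1, 2, 3, 4, 5, 6, 7, 8}); every edge is covered by a bag; and for each vertex v the set of bags containing v is connected in the bag tree. The decomposition is therefore valid. The largest bag has 3 vertices, so the width is 2.

Yes; width 2.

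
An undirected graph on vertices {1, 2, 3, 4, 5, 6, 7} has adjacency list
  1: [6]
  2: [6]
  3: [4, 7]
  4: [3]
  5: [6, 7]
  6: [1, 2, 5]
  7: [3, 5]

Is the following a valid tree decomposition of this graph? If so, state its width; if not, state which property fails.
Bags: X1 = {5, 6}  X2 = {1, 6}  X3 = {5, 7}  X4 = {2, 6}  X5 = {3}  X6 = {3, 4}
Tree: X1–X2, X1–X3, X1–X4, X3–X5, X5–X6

No — edge (7,3) lies in no bag.

A tree decomposition must satisfy three properties: every vertex lies in some bag; for every edge, both endpoints lie together in some bag; and for every vertex, the bags containing it form a connected subtree. Here edge (7,3) lies in no bag, so the decomposition is invalid.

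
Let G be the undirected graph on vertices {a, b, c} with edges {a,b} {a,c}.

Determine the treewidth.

1

A width-1 tree decomposition is:
Bags: B1 = {a, c}  B2 = {a, b}
Tree: B1–B2
Every bag has size at most 2, so the width is 2 − 1 = 1 and tw(G) ≤ 1. Since G has at least one edge (e.g. c–a), it is not an edgeless graph, so tw(G) ≥ 1. Therefore the treewidth is 1.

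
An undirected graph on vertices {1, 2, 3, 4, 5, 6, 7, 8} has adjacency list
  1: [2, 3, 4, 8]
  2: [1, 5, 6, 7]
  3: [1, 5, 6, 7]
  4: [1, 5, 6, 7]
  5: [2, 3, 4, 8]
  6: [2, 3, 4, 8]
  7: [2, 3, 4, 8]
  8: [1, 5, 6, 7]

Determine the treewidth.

4

A width-4 tree decomposition is:
Bags: B1 = {2, 3, 4, 7, 8}  B2 = {2, 3, 4, 5, 8}  B3 = {1, 2, 3, 4, 8}  B4 = {2, 3, 4, 6, 8}
Tree: B1–B2, B2–B3, B3–B4
Each bag holds 5 vertices, so the decomposition has width 4, which upper-bounds the treewidth. For the lower bound: the 5 vertex sets {3,7}, {4,5}, {1,2}, {8}, {6} are disjoint, each induces a connected subgraph, and every pair is joined by at least one edge of G. Contracting each set to a single vertex therefore yields K_{5} as a minor, and since treewidth is minor-monotone, tw(G) ≥ tw(K_{5}) = 4. Hence tw(G) = 4 exactly.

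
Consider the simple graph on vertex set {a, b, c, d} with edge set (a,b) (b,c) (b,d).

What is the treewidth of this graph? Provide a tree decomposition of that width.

Each bag holds 2 vertices, so the decomposition has width 1, which upper-bounds the treewidth. G has an edge, so its treewidth is at least 1. Hence tw(G) = 1 exactly.

Treewidth 1.
One optimal decomposition is:
Bags: B1 = {b, c}  B2 = {b, d}  B3 = {a, b}
Tree: B1–B2, B1–B3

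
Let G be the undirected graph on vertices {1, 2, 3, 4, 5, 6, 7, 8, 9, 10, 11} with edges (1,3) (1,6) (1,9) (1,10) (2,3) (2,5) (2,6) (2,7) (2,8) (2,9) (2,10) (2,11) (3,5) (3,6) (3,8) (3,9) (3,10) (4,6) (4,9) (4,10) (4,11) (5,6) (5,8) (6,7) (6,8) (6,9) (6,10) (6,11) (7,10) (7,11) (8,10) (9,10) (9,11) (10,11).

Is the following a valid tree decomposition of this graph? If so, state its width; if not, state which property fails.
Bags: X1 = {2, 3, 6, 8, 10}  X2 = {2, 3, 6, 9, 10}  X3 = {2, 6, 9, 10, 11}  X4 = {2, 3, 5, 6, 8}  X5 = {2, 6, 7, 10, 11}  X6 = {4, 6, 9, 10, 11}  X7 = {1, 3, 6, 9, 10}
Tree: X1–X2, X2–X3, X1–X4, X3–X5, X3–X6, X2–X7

Every vertex of G appears in some bag (union = {1, 2, 3, 4, 5, 6, 7, 8, 9, 10, 11}); every edge is covered by a bag; and for each vertex v the set of bags containing v is connected in the bag tree. The decomposition is therefore valid. The largest bag has 5 vertices, so the width is 4.

Yes; width 4.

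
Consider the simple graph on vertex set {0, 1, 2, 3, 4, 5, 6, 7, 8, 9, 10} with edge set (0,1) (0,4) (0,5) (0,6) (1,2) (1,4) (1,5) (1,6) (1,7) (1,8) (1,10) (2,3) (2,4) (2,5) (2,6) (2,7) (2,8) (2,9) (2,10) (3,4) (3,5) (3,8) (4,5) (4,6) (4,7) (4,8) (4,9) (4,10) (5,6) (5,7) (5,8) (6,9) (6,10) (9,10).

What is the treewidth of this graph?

4

A width-4 tree decomposition is:
Bags: B1 = {1, 2, 4, 5, 8}  B2 = {1, 2, 4, 5, 6}  B3 = {1, 2, 4, 5, 7}  B4 = {2, 3, 4, 5, 8}  B5 = {1, 2, 4, 6, 10}  B6 = {2, 4, 6, 9, 10}  B7 = {0, 1, 4, 5, 6}
Tree: B1–B2, B1–B3, B1–B4, B2–B5, B5–B6, B2–B7
The largest bag has 5 vertices, giving width 4; this decomposition certifies tw(G) ≤ 4. On the other hand G contains the 5-clique {0, 1, 4, 5, 6}. A clique must lie in a single bag of any decomposition, so no decomposition can have width below 4. Therefore the treewidth is 4.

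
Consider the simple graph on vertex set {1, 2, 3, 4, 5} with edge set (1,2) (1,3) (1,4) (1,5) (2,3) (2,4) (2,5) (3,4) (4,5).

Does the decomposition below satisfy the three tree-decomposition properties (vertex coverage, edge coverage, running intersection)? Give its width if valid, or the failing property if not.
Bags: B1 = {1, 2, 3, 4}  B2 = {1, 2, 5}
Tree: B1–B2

No — edge (4,5) lies in no bag.

A tree decomposition must satisfy three properties: every vertex lies in some bag; for every edge, both endpoints lie together in some bag; and for every vertex, the bags containing it form a connected subtree. Here edge (4,5) lies in no bag, so the decomposition is invalid.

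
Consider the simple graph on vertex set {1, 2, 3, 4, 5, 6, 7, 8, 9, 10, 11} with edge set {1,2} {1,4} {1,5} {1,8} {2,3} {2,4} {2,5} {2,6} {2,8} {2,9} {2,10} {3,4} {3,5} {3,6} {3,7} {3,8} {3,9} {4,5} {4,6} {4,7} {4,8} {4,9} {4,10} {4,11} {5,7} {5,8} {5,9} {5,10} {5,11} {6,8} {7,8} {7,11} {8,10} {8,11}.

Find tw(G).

4

A width-4 tree decomposition is:
Bags: B1 = {3, 4, 5, 7, 8}  B2 = {2, 3, 4, 5, 8}  B3 = {1, 2, 4, 5, 8}  B4 = {2, 3, 4, 6, 8}  B5 = {2, 3, 4, 5, 9}  B6 = {2, 4, 5, 8, 10}  B7 = {4, 5, 7, 8, 11}
Tree: B1–B2, B2–B3, B2–B4, B2–B5, B2–B6, B1–B7
Every bag has size at most 5, so the width is 5 − 1 = 4 and tw(G) ≤ 4. Conversely, {1, 2, 4, 5, 8} is a clique of size 5, and the vertices of any clique must share a bag in every tree decomposition; so some bag has ≥ 5 vertices and tw(G) ≥ 4. Combining the bounds, tw(G) = 4.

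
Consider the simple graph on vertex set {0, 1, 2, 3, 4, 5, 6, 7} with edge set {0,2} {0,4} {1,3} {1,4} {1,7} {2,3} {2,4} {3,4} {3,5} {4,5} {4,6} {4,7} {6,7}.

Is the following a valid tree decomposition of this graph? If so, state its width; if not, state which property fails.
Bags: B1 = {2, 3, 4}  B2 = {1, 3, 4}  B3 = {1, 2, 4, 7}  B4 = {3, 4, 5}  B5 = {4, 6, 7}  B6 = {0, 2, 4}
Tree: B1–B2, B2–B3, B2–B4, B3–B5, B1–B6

No — bags containing vertex 2 are not connected in the tree.

A tree decomposition must satisfy three properties: every vertex lies in some bag; for every edge, both endpoints lie together in some bag; and for every vertex, the bags containing it form a connected subtree. Here bags containing vertex 2 are not connected in the tree, so the decomposition is invalid.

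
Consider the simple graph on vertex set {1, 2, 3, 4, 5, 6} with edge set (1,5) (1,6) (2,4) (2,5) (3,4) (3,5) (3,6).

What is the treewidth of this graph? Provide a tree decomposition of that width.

Treewidth 2.
One optimal decomposition is:
Bags: B1 = {1, 5, 6}  B2 = {3, 5, 6}  B3 = {2, 3, 5}  B4 = {2, 3, 4}
Tree: B1–B2, B2–B3, B3–B4

The largest bag has 3 vertices, giving width 2; this decomposition certifies tw(G) ≤ 2. For the lower bound, G contains the cycle 1–6–3–5–1, so G is not a forest; only forests have treewidth ≤ 1, hence tw(G) ≥ 2. The upper and lower bounds meet at 2, so that is the treewidth.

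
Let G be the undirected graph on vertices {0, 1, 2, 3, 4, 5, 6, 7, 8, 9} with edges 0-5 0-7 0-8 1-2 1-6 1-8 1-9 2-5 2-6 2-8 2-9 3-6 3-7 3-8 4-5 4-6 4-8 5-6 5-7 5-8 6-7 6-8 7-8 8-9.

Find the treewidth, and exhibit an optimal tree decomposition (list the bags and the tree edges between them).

Treewidth 3.
One such decomposition:
Bags: B1 = {5, 6, 7, 8}  B2 = {3, 6, 7, 8}  B3 = {2, 5, 6, 8}  B4 = {1, 2, 6, 8}  B5 = {4, 5, 6, 8}  B6 = {0, 5, 7, 8}  B7 = {1, 2, 8, 9}
Tree: B1–B2, B1–B3, B3–B4, B1–B5, B1–B6, B4–B7

The largest bag has 4 vertices, giving width 3; this decomposition certifies tw(G) ≤ 3. Conversely, {0, 5, 7, 8} is a clique of size 4, and the vertices of any clique must share a bag in every tree decomposition; so some bag has ≥ 4 vertices and tw(G) ≥ 3. The upper and lower bounds meet at 3, so that is the treewidth.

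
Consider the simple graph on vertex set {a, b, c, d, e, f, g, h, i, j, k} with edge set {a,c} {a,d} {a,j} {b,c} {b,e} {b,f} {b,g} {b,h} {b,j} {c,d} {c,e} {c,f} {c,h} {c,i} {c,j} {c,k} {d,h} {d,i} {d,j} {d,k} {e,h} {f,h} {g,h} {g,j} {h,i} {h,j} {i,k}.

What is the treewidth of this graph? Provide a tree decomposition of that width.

Every bag has size at most 4, so the width is 4 − 1 = 3 and tw(G) ≤ 3. On the other hand G contains the 4-clique {b, g, h, j}. A clique must lie in a single bag of any decomposition, so no decomposition can have width below 3. Hence tw(G) = 3 exactly.

Treewidth 3.
Bags: B1 = {c, d, h, j}  B2 = {b, c, h, j}  B3 = {c, d, h, i}  B4 = {b, g, h, j}  B5 = {c, d, i, k}  B6 = {a, c, d, j}  B7 = {b, c, e, h}  B8 = {b, c, f, h}
Tree: B1–B2, B1–B3, B2–B4, B3–B5, B1–B6, B2–B7, B7–B8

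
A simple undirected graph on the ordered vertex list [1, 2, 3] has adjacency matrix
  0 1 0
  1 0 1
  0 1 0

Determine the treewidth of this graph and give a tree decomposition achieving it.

Each bag holds 2 vertices, so the decomposition has width 1, which upper-bounds the treewidth. Any graph with an edge has treewidth ≥ 1, and G has the edge 1–2. Therefore the treewidth is 1.

Treewidth 1.
One such decomposition:
Bags: B1 = {1, 2}  B2 = {2, 3}
Tree: B1–B2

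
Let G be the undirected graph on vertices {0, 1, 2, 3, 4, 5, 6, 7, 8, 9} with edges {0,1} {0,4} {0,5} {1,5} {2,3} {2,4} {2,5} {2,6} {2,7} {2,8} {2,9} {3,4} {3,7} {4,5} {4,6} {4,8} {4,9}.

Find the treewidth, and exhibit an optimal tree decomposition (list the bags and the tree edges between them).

Each bag holds 3 vertices, so the decomposition has width 2, which upper-bounds the treewidth. Conversely, {0, 1, 5} is a clique of size 3, and the vertices of any clique must share a bag in every tree decomposition; so some bag has ≥ 3 vertices and tw(G) ≥ 2. Combining the bounds, tw(G) = 2.

Treewidth 2.
One optimal decomposition is:
Bags: B1 = {2, 4, 9}  B2 = {2, 3, 4}  B3 = {2, 4, 5}  B4 = {2, 3, 7}  B5 = {2, 4, 6}  B6 = {0, 4, 5}  B7 = {0, 1, 5}  B8 = {2, 4, 8}
Tree: B1–B2, B1–B3, B2–B4, B1–B5, B3–B6, B6–B7, B3–B8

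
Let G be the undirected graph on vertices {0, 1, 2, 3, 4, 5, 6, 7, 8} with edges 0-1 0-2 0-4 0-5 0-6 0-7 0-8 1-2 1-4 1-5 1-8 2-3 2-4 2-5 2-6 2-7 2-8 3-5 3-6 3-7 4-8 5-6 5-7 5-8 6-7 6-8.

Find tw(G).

4

A width-4 tree decomposition is:
Bags: B1 = {0, 1, 2, 4, 8}  B2 = {0, 1, 2, 5, 8}  B3 = {0, 2, 5, 6, 8}  B4 = {0, 2, 5, 6, 7}  B5 = {2, 3, 5, 6, 7}
Tree: B1–B2, B2–B3, B3–B4, B4–B5
The largest bag has 5 vertices, giving width 4; this decomposition certifies tw(G) ≤ 4. On the other hand G contains the 5-clique {0, 1, 2, 4, 8}. A clique must lie in a single bag of any decomposition, so no decomposition can have width below 4. The upper and lower bounds meet at 4, so that is the treewidth.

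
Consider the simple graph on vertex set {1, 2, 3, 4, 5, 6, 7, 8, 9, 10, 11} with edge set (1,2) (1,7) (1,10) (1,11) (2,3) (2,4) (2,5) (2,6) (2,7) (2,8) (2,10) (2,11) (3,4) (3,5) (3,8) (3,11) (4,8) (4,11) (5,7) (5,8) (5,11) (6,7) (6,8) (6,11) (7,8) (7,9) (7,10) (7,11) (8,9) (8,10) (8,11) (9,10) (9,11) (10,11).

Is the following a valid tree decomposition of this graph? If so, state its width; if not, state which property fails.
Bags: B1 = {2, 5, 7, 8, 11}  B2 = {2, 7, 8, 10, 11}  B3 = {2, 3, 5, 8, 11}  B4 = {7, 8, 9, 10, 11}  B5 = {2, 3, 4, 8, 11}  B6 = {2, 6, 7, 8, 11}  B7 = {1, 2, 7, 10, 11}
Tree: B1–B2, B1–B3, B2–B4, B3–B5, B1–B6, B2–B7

Checking the three conditions: (i) the bags cover all of {1, 2, 3, 4, 5, 6, 7, 8, 9, 10, 11}; (ii) for each edge, some bag contains both endpoints; (iii) the bags containing any fixed vertex form a subtree. All hold, so the decomposition is valid with width 5 − 1 = 4.

Yes; width 4.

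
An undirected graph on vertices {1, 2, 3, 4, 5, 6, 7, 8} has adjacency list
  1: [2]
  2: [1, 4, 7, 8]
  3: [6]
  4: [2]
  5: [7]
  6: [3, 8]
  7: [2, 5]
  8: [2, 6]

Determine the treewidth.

A width-1 tree decomposition is:
Bags: B1 = {2, 8}  B2 = {2, 4}  B3 = {6, 8}  B4 = {2, 7}  B5 = {5, 7}  B6 = {3, 6}  B7 = {1, 2}
Tree: B1–B2, B1–B3, B1–B4, B4–B5, B3–B6, B1–B7
The largest bag has 2 vertices, giving width 1; this decomposition certifies tw(G) ≤ 1. Since G has at least one edge (e.g. 8–2), it is not an edgeless graph, so tw(G) ≥ 1. Hence tw(G) = 1 exactly.

1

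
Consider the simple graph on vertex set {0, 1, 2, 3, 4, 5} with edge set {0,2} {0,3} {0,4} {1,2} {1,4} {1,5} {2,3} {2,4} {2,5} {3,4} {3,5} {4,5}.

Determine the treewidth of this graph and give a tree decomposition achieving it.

Every bag has size at most 4, so the width is 4 − 1 = 3 and tw(G) ≤ 3. On the other hand G contains the 4-clique {1, 2, 4, 5}. A clique must lie in a single bag of any decomposition, so no decomposition can have width below 3. Hence tw(G) = 3 exactly.

Treewidth 3.
Bags: B1 = {2, 3, 4, 5}  B2 = {1, 2, 4, 5}  B3 = {0, 2, 3, 4}
Tree: B1–B2, B1–B3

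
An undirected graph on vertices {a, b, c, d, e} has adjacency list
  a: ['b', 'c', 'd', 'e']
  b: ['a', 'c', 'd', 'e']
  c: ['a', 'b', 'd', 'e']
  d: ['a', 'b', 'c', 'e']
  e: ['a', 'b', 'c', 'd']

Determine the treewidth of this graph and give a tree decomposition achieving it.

With just one bag of size 5, the width is 5 − 1 = 4, so tw(G) ≤ 4. On the other hand G contains the 5-clique {a, b, c, d, e}. A clique must lie in a single bag of any decomposition, so no decomposition can have width below 4. Therefore the treewidth is 4.

Treewidth 4.
One such decomposition:
Bags: B1 = {a, b, c, d, e}
Tree: (single bag)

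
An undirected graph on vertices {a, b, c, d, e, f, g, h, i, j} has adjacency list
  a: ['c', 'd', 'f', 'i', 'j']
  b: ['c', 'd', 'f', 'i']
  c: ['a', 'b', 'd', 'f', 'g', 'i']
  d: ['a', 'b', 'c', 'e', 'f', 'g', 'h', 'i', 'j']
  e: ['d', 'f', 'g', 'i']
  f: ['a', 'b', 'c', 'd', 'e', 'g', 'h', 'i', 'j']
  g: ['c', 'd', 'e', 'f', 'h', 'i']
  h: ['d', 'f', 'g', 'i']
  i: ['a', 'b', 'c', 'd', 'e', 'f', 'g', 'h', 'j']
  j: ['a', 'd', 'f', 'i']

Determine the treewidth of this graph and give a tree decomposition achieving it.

Treewidth 4.
One such decomposition:
Bags: B1 = {d, f, g, h, i}  B2 = {c, d, f, g, i}  B3 = {a, c, d, f, i}  B4 = {b, c, d, f, i}  B5 = {a, d, f, i, j}  B6 = {d, e, f, g, i}
Tree: B1–B2, B2–B3, B2–B4, B3–B5, B1–B6

Every bag has size at most 5, so the width is 5 − 1 = 4 and tw(G) ≤ 4. Conversely, {d, e, f, g, i} is a clique of size 5, and the vertices of any clique must share a bag in every tree decomposition; so some bag has ≥ 5 vertices and tw(G) ≥ 4. Hence tw(G) = 4 exactly.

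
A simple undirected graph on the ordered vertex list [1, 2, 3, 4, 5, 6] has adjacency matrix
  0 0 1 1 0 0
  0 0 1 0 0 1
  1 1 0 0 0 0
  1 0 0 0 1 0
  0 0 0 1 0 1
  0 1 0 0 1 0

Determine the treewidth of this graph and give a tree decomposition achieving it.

Treewidth 2.
Bags: B1 = {1, 4, 5}  B2 = {1, 5, 6}  B3 = {1, 2, 6}  B4 = {1, 2, 3}
Tree: B1–B2, B2–B3, B3–B4

Each bag holds 3 vertices, so the decomposition has width 2, which upper-bounds the treewidth. For the lower bound, G contains the cycle 1–4–5–6–2–3–1, so G is not a forest; only forests have treewidth ≤ 1, hence tw(G) ≥ 2. Hence tw(G) = 2 exactly.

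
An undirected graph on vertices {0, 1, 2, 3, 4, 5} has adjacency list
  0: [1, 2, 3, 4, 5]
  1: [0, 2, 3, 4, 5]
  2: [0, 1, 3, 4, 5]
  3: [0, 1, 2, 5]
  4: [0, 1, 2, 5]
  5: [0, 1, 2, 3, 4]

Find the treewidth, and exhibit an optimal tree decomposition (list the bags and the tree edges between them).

The largest bag has 5 vertices, giving width 4; this decomposition certifies tw(G) ≤ 4. On the other hand G contains the 5-clique {0, 1, 2, 3, 5}. A clique must lie in a single bag of any decomposition, so no decomposition can have width below 4. The upper and lower bounds meet at 4, so that is the treewidth.

Treewidth 4.
One such decomposition:
Bags: B1 = {0, 1, 2, 4, 5}  B2 = {0, 1, 2, 3, 5}
Tree: B1–B2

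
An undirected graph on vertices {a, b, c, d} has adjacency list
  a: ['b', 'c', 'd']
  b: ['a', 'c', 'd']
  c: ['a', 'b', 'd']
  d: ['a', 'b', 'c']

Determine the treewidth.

3

A width-3 tree decomposition is:
Bags: B1 = {a, b, c, d}
Tree: (single bag)
With just one bag of size 4, the width is 4 − 1 = 3, so tw(G) ≤ 3. On the other hand G contains the 4-clique {a, b, c, d}. A clique must lie in a single bag of any decomposition, so no decomposition can have width below 3. The upper and lower bounds meet at 3, so that is the treewidth.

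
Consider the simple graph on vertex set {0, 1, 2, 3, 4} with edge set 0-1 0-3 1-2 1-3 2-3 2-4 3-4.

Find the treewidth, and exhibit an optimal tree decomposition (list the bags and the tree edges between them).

Treewidth 2.
One optimal decomposition is:
Bags: B1 = {1, 2, 3}  B2 = {0, 1, 3}  B3 = {2, 3, 4}
Tree: B1–B2, B1–B3

Each bag holds 3 vertices, so the decomposition has width 2, which upper-bounds the treewidth. For the lower bound, the 3 vertices {0, 1, 3} are pairwise adjacent, and any tree decomposition puts a clique entirely inside one bag — forcing width ≥ 2. Combining the bounds, tw(G) = 2.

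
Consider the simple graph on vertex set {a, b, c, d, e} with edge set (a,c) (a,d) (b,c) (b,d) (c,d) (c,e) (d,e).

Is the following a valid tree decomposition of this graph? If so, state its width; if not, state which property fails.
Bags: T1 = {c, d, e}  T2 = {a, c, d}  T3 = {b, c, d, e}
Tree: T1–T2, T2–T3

A tree decomposition must satisfy three properties: every vertex lies in some bag; for every edge, both endpoints lie together in some bag; and for every vertex, the bags containing it form a connected subtree. Here bags containing vertex e are not connected in the tree, so the decomposition is invalid.

No — bags containing vertex e are not connected in the tree.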